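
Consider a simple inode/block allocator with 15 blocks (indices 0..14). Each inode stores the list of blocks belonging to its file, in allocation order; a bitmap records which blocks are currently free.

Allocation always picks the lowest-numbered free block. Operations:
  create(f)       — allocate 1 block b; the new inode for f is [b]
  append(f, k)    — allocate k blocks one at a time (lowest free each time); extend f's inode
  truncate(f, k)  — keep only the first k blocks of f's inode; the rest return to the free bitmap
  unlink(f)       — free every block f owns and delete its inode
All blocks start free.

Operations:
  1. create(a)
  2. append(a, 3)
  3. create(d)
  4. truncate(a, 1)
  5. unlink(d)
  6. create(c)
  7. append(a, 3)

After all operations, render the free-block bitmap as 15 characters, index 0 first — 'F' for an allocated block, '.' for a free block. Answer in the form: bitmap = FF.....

bitmap = FFFFF..........

create(a): bitmap=F.............. | a=[0]
append(a, 3): bitmap=FFFF........... | a=[0, 1, 2, 3]
create(d): bitmap=FFFFF.......... | a=[0, 1, 2, 3] d=[4]
truncate(a, 1): bitmap=F...F.......... | a=[0] d=[4]
unlink(d): bitmap=F.............. | a=[0]
create(c): bitmap=FF............. | a=[0] c=[1]
append(a, 3): bitmap=FFFFF.......... | a=[0, 2, 3, 4] c=[1]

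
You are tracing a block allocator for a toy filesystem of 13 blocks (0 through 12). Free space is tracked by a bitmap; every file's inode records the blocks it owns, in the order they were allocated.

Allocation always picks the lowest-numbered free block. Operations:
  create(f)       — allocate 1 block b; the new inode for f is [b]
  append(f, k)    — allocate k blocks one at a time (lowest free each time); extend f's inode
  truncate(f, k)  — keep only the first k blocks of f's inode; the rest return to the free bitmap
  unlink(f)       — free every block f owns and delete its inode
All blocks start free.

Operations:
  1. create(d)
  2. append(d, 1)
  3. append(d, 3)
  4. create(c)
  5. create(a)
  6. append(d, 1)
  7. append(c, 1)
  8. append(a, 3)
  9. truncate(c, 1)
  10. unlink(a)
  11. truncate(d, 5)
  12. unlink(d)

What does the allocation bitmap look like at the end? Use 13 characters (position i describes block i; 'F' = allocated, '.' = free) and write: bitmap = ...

  1. create(d)  ⇒  F............  {d→[0]}
  2. append(d, 1)  ⇒  FF...........  {d→[0, 1]}
  3. append(d, 3)  ⇒  FFFFF........  {d→[0, 1, 2, 3, 4]}
  4. create(c)  ⇒  FFFFFF.......  {c→[5]; d→[0, 1, 2, 3, 4]}
  5. create(a)  ⇒  FFFFFFF......  {a→[6]; c→[5]; d→[0, 1, 2, 3, 4]}
  6. append(d, 1)  ⇒  FFFFFFFF.....  {a→[6]; c→[5]; d→[0, 1, 2, 3, 4, 7]}
  7. append(c, 1)  ⇒  FFFFFFFFF....  {a→[6]; c→[5, 8]; d→[0, 1, 2, 3, 4, 7]}
  8. append(a, 3)  ⇒  FFFFFFFFFFFF.  {a→[6, 9, 10, 11]; c→[5, 8]; d→[0, 1, 2, 3, 4, 7]}
  9. truncate(c, 1)  ⇒  FFFFFFFF.FFF.  {a→[6, 9, 10, 11]; c→[5]; d→[0, 1, 2, 3, 4, 7]}
  10. unlink(a)  ⇒  FFFFFF.F.....  {c→[5]; d→[0, 1, 2, 3, 4, 7]}
  11. truncate(d, 5)  ⇒  FFFFFF.......  {c→[5]; d→[0, 1, 2, 3, 4]}
  12. unlink(d)  ⇒  .....F.......  {c→[5]}

bitmap = .....F.......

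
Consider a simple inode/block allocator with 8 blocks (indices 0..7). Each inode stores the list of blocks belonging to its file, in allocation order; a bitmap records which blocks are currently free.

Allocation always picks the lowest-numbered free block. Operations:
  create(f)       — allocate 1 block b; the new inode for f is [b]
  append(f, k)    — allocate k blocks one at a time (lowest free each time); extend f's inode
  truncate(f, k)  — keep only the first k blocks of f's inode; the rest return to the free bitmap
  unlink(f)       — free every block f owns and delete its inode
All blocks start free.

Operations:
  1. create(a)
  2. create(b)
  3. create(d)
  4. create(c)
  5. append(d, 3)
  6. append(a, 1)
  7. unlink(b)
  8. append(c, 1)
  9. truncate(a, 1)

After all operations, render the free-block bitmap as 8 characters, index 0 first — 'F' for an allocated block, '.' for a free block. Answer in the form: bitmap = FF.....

  1. create(a)  ⇒  F.......  {a→[0]}
  2. create(b)  ⇒  FF......  {a→[0]; b→[1]}
  3. create(d)  ⇒  FFF.....  {a→[0]; b→[1]; d→[2]}
  4. create(c)  ⇒  FFFF....  {a→[0]; b→[1]; c→[3]; d→[2]}
  5. append(d, 3)  ⇒  FFFFFFF.  {a→[0]; b→[1]; c→[3]; d→[2, 4, 5, 6]}
  6. append(a, 1)  ⇒  FFFFFFFF  {a→[0, 7]; b→[1]; c→[3]; d→[2, 4, 5, 6]}
  7. unlink(b)  ⇒  F.FFFFFF  {a→[0, 7]; c→[3]; d→[2, 4, 5, 6]}
  8. append(c, 1)  ⇒  FFFFFFFF  {a→[0, 7]; c→[3, 1]; d→[2, 4, 5, 6]}
  9. truncate(a, 1)  ⇒  FFFFFFF.  {a→[0]; c→[3, 1]; d→[2, 4, 5, 6]}

bitmap = FFFFFFF.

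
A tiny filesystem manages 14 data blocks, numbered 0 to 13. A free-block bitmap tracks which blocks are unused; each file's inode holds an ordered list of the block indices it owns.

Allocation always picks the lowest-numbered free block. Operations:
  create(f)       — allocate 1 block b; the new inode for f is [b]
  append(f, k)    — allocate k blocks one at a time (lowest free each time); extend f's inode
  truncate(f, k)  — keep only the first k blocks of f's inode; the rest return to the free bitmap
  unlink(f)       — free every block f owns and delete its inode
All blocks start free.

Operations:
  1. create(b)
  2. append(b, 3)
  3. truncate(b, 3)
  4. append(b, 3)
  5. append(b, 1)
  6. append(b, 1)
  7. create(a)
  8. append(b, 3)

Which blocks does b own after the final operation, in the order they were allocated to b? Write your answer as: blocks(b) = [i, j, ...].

blocks(b) = [0, 1, 2, 3, 4, 5, 6, 7, 9, 10, 11]

after create(b) → b:[0]  free=[F.............]
after append(b, 3) → b:[0, 1, 2, 3]  free=[FFFF..........]
after truncate(b, 3) → b:[0, 1, 2]  free=[FFF...........]
after append(b, 3) → b:[0, 1, 2, 3, 4, 5]  free=[FFFFFF........]
after append(b, 1) → b:[0, 1, 2, 3, 4, 5, 6]  free=[FFFFFFF.......]
after append(b, 1) → b:[0, 1, 2, 3, 4, 5, 6, 7]  free=[FFFFFFFF......]
after create(a) → a:[8], b:[0, 1, 2, 3, 4, 5, 6, 7]  free=[FFFFFFFFF.....]
after append(b, 3) → a:[8], b:[0, 1, 2, 3, 4, 5, 6, 7, 9, 10, 11]  free=[FFFFFFFFFFFF..]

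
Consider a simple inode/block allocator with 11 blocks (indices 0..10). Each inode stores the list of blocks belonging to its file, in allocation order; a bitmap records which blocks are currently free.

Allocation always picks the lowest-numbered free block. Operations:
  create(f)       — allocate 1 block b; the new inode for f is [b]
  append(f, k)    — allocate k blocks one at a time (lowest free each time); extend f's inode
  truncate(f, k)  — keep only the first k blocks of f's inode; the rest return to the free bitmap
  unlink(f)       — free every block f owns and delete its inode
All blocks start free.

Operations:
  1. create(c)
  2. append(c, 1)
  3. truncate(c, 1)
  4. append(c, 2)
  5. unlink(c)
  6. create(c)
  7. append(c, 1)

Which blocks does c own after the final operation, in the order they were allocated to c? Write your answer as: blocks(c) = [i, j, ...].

after create(c) → c:[0]  free=[F..........]
after append(c, 1) → c:[0, 1]  free=[FF.........]
after truncate(c, 1) → c:[0]  free=[F..........]
after append(c, 2) → c:[0, 1, 2]  free=[FFF........]
after unlink(c) →   free=[...........]
after create(c) → c:[0]  free=[F..........]
after append(c, 1) → c:[0, 1]  free=[FF.........]

blocks(c) = [0, 1]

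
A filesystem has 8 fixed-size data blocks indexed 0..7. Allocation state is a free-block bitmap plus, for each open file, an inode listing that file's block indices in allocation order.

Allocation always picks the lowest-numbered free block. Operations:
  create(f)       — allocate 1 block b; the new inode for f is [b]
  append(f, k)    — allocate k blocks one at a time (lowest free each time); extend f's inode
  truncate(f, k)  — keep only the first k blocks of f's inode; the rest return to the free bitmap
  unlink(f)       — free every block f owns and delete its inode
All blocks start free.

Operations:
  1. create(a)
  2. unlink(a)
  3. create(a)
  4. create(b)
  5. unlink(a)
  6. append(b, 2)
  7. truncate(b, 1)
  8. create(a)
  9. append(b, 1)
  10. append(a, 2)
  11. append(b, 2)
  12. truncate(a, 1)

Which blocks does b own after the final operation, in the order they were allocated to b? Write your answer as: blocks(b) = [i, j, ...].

blocks(b) = [1, 2, 5, 6]

create(a): bitmap=F....... | a=[0]
unlink(a): bitmap=........ | 
create(a): bitmap=F....... | a=[0]
create(b): bitmap=FF...... | a=[0] b=[1]
unlink(a): bitmap=.F...... | b=[1]
append(b, 2): bitmap=FFF..... | b=[1, 0, 2]
truncate(b, 1): bitmap=.F...... | b=[1]
create(a): bitmap=FF...... | a=[0] b=[1]
append(b, 1): bitmap=FFF..... | a=[0] b=[1, 2]
append(a, 2): bitmap=FFFFF... | a=[0, 3, 4] b=[1, 2]
append(b, 2): bitmap=FFFFFFF. | a=[0, 3, 4] b=[1, 2, 5, 6]
truncate(a, 1): bitmap=FFF..FF. | a=[0] b=[1, 2, 5, 6]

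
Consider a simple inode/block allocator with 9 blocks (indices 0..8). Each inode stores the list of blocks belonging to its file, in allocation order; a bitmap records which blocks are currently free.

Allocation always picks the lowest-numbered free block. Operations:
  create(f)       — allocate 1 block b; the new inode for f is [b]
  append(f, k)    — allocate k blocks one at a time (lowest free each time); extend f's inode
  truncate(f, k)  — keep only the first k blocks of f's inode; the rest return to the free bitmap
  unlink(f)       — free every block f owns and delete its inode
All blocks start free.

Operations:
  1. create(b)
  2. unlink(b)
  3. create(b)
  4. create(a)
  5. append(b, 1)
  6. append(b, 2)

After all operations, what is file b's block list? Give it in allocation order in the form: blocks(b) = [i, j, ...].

blocks(b) = [0, 2, 3, 4]

after create(b) → b:[0]  free=[F........]
after unlink(b) →   free=[.........]
after create(b) → b:[0]  free=[F........]
after create(a) → a:[1], b:[0]  free=[FF.......]
after append(b, 1) → a:[1], b:[0, 2]  free=[FFF......]
after append(b, 2) → a:[1], b:[0, 2, 3, 4]  free=[FFFFF....]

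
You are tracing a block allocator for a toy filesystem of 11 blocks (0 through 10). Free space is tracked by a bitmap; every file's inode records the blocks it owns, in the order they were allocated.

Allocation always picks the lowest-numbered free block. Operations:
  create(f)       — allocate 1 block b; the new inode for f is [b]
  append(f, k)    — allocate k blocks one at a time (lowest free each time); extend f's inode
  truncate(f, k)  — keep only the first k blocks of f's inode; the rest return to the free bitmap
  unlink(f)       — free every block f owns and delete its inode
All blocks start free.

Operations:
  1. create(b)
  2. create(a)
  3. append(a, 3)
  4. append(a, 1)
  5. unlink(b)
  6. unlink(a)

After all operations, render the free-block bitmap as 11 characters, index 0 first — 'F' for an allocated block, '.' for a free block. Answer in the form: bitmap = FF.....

bitmap = ...........

create(b): bitmap=F.......... | b=[0]
create(a): bitmap=FF......... | a=[1] b=[0]
append(a, 3): bitmap=FFFFF...... | a=[1, 2, 3, 4] b=[0]
append(a, 1): bitmap=FFFFFF..... | a=[1, 2, 3, 4, 5] b=[0]
unlink(b): bitmap=.FFFFF..... | a=[1, 2, 3, 4, 5]
unlink(a): bitmap=........... | 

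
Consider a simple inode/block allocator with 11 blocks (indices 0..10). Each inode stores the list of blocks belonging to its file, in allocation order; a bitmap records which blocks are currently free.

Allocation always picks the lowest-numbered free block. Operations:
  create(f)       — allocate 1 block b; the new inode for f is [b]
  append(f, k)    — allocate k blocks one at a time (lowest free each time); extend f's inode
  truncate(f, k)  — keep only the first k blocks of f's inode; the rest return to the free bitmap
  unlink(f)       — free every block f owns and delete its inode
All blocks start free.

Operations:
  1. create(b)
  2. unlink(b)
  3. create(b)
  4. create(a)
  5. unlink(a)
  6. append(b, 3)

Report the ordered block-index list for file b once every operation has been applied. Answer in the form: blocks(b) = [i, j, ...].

after create(b) → b:[0]  free=[F..........]
after unlink(b) →   free=[...........]
after create(b) → b:[0]  free=[F..........]
after create(a) → a:[1], b:[0]  free=[FF.........]
after unlink(a) → b:[0]  free=[F..........]
after append(b, 3) → b:[0, 1, 2, 3]  free=[FFFF.......]

blocks(b) = [0, 1, 2, 3]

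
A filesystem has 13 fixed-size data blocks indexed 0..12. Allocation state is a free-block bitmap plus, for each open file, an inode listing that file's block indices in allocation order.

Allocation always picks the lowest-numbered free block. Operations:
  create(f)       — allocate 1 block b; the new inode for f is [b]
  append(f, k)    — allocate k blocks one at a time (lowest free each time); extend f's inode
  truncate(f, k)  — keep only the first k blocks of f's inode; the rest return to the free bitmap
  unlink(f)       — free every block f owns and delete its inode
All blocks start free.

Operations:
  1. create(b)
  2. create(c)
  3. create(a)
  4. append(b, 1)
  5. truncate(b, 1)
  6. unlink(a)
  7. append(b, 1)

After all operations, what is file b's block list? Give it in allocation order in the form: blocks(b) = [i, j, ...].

create(b): bitmap=F............ | b=[0]
create(c): bitmap=FF........... | b=[0] c=[1]
create(a): bitmap=FFF.......... | a=[2] b=[0] c=[1]
append(b, 1): bitmap=FFFF......... | a=[2] b=[0, 3] c=[1]
truncate(b, 1): bitmap=FFF.......... | a=[2] b=[0] c=[1]
unlink(a): bitmap=FF........... | b=[0] c=[1]
append(b, 1): bitmap=FFF.......... | b=[0, 2] c=[1]

blocks(b) = [0, 2]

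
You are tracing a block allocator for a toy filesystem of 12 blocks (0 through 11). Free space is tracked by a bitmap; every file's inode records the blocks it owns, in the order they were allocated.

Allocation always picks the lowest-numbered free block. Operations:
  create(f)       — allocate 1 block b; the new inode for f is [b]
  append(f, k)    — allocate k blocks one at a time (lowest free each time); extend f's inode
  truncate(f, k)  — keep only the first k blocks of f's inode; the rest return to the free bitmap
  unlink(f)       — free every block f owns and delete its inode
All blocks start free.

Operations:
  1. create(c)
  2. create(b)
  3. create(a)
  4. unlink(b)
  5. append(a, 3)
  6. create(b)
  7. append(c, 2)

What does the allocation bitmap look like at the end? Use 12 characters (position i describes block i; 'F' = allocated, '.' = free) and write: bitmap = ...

  1. create(c)  ⇒  F...........  {c→[0]}
  2. create(b)  ⇒  FF..........  {b→[1]; c→[0]}
  3. create(a)  ⇒  FFF.........  {a→[2]; b→[1]; c→[0]}
  4. unlink(b)  ⇒  F.F.........  {a→[2]; c→[0]}
  5. append(a, 3)  ⇒  FFFFF.......  {a→[2, 1, 3, 4]; c→[0]}
  6. create(b)  ⇒  FFFFFF......  {a→[2, 1, 3, 4]; b→[5]; c→[0]}
  7. append(c, 2)  ⇒  FFFFFFFF....  {a→[2, 1, 3, 4]; b→[5]; c→[0, 6, 7]}

bitmap = FFFFFFFF....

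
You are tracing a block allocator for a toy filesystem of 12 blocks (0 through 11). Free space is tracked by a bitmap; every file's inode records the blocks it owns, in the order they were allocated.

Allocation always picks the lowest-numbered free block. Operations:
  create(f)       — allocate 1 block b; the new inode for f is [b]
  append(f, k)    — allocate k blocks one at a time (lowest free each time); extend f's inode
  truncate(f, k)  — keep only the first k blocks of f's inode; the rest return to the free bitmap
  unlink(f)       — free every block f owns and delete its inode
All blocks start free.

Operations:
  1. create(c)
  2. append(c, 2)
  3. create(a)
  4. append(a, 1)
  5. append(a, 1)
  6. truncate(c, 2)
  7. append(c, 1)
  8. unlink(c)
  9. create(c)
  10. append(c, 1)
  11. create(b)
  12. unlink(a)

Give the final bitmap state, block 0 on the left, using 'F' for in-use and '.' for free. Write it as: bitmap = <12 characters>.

[1] create(c) — c=0 (map F...........)
[2] append(c, 2) — c=0,1,2 (map FFF.........)
[3] create(a) — a=3 c=0,1,2 (map FFFF........)
[4] append(a, 1) — a=3,4 c=0,1,2 (map FFFFF.......)
[5] append(a, 1) — a=3,4,5 c=0,1,2 (map FFFFFF......)
[6] truncate(c, 2) — a=3,4,5 c=0,1 (map FF.FFF......)
[7] append(c, 1) — a=3,4,5 c=0,1,2 (map FFFFFF......)
[8] unlink(c) — a=3,4,5 (map ...FFF......)
[9] create(c) — a=3,4,5 c=0 (map F..FFF......)
[10] append(c, 1) — a=3,4,5 c=0,1 (map FF.FFF......)
[11] create(b) — a=3,4,5 b=2 c=0,1 (map FFFFFF......)
[12] unlink(a) — b=2 c=0,1 (map FFF.........)

bitmap = FFF.........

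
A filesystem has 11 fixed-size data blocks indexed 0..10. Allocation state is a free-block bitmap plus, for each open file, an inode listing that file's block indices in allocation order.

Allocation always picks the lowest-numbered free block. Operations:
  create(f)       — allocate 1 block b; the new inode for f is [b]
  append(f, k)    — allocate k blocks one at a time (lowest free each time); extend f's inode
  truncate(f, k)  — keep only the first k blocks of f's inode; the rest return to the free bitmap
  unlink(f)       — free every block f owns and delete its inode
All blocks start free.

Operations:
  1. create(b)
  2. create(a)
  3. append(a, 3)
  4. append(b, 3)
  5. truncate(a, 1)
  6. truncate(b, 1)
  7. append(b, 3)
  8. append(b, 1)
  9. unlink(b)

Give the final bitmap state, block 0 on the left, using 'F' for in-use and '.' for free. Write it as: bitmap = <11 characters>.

bitmap = .F.........

create(b): bitmap=F.......... | b=[0]
create(a): bitmap=FF......... | a=[1] b=[0]
append(a, 3): bitmap=FFFFF...... | a=[1, 2, 3, 4] b=[0]
append(b, 3): bitmap=FFFFFFFF... | a=[1, 2, 3, 4] b=[0, 5, 6, 7]
truncate(a, 1): bitmap=FF...FFF... | a=[1] b=[0, 5, 6, 7]
truncate(b, 1): bitmap=FF......... | a=[1] b=[0]
append(b, 3): bitmap=FFFFF...... | a=[1] b=[0, 2, 3, 4]
append(b, 1): bitmap=FFFFFF..... | a=[1] b=[0, 2, 3, 4, 5]
unlink(b): bitmap=.F......... | a=[1]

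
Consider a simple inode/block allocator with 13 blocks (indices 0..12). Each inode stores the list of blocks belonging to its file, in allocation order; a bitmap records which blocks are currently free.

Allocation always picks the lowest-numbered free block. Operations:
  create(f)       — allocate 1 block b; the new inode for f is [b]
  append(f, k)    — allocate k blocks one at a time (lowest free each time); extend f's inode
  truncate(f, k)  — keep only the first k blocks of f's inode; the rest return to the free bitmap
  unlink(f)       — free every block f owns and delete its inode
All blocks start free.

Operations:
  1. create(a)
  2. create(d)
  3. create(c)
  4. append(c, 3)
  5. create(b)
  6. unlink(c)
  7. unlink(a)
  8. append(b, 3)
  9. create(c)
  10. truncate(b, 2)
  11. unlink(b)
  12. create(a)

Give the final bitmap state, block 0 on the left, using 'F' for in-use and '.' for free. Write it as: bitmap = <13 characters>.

[1] create(a) — a=0 (map F............)
[2] create(d) — a=0 d=1 (map FF...........)
[3] create(c) — a=0 c=2 d=1 (map FFF..........)
[4] append(c, 3) — a=0 c=2,3,4,5 d=1 (map FFFFFF.......)
[5] create(b) — a=0 b=6 c=2,3,4,5 d=1 (map FFFFFFF......)
[6] unlink(c) — a=0 b=6 d=1 (map FF....F......)
[7] unlink(a) — b=6 d=1 (map .F....F......)
[8] append(b, 3) — b=6,0,2,3 d=1 (map FFFF..F......)
[9] create(c) — b=6,0,2,3 c=4 d=1 (map FFFFF.F......)
[10] truncate(b, 2) — b=6,0 c=4 d=1 (map FF..F.F......)
[11] unlink(b) — c=4 d=1 (map .F..F........)
[12] create(a) — a=0 c=4 d=1 (map FF..F........)

bitmap = FF..F........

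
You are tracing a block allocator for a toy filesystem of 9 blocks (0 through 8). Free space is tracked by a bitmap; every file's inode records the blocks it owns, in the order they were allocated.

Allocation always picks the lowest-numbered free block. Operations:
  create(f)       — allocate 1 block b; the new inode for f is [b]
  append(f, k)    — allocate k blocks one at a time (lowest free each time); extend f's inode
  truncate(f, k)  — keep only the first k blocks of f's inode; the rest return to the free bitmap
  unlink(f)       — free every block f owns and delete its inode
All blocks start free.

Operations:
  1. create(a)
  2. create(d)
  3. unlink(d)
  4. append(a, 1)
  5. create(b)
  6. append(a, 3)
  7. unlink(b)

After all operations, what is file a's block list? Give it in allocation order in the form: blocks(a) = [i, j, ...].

blocks(a) = [0, 1, 3, 4, 5]

  1. create(a)  ⇒  F........  {a→[0]}
  2. create(d)  ⇒  FF.......  {a→[0]; d→[1]}
  3. unlink(d)  ⇒  F........  {a→[0]}
  4. append(a, 1)  ⇒  FF.......  {a→[0, 1]}
  5. create(b)  ⇒  FFF......  {a→[0, 1]; b→[2]}
  6. append(a, 3)  ⇒  FFFFFF...  {a→[0, 1, 3, 4, 5]; b→[2]}
  7. unlink(b)  ⇒  FF.FFF...  {a→[0, 1, 3, 4, 5]}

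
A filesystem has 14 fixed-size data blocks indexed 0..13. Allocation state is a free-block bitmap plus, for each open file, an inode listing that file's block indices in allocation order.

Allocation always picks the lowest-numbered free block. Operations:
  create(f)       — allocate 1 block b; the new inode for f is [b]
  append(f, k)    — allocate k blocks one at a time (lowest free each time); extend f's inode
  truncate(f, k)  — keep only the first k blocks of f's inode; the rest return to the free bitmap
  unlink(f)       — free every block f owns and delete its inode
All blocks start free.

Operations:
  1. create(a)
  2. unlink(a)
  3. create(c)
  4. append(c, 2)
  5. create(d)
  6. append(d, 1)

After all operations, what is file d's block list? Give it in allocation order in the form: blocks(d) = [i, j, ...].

blocks(d) = [3, 4]

after create(a) → a:[0]  free=[F.............]
after unlink(a) →   free=[..............]
after create(c) → c:[0]  free=[F.............]
after append(c, 2) → c:[0, 1, 2]  free=[FFF...........]
after create(d) → c:[0, 1, 2], d:[3]  free=[FFFF..........]
after append(d, 1) → c:[0, 1, 2], d:[3, 4]  free=[FFFFF.........]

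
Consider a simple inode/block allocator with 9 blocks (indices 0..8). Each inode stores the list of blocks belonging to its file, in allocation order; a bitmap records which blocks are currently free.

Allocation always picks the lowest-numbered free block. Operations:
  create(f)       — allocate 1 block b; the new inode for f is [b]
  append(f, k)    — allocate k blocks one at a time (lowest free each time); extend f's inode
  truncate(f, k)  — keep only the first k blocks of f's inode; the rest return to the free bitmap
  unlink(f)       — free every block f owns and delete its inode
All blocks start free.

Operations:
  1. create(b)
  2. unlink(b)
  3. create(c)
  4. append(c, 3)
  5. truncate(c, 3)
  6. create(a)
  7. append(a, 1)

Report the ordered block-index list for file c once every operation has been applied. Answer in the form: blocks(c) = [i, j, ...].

  1. create(b)  ⇒  F........  {b→[0]}
  2. unlink(b)  ⇒  .........  {}
  3. create(c)  ⇒  F........  {c→[0]}
  4. append(c, 3)  ⇒  FFFF.....  {c→[0, 1, 2, 3]}
  5. truncate(c, 3)  ⇒  FFF......  {c→[0, 1, 2]}
  6. create(a)  ⇒  FFFF.....  {a→[3]; c→[0, 1, 2]}
  7. append(a, 1)  ⇒  FFFFF....  {a→[3, 4]; c→[0, 1, 2]}

blocks(c) = [0, 1, 2]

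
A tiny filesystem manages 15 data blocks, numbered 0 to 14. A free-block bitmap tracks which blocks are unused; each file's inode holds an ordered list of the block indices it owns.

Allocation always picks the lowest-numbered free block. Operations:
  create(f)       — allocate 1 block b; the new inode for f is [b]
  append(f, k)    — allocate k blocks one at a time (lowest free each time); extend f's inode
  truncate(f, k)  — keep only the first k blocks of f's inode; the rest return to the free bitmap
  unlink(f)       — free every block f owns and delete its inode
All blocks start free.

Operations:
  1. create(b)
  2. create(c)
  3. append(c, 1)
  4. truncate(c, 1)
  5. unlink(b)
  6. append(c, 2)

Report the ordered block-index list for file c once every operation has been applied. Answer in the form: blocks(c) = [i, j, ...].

blocks(c) = [1, 0, 2]

after create(b) → b:[0]  free=[F..............]
after create(c) → b:[0], c:[1]  free=[FF.............]
after append(c, 1) → b:[0], c:[1, 2]  free=[FFF............]
after truncate(c, 1) → b:[0], c:[1]  free=[FF.............]
after unlink(b) → c:[1]  free=[.F.............]
after append(c, 2) → c:[1, 0, 2]  free=[FFF............]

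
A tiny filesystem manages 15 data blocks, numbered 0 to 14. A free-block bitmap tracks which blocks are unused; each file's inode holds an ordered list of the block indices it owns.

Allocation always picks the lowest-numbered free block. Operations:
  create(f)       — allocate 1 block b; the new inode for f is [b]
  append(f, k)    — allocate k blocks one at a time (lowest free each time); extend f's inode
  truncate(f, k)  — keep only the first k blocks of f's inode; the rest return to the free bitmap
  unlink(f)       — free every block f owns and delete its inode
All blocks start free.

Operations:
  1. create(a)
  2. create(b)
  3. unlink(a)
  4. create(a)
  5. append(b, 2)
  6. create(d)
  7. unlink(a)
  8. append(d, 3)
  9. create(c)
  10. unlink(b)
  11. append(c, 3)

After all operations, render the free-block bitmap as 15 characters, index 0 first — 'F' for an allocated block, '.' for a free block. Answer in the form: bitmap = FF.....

bitmap = FFFFFFFF.......

after create(a) → a:[0]  free=[F..............]
after create(b) → a:[0], b:[1]  free=[FF.............]
after unlink(a) → b:[1]  free=[.F.............]
after create(a) → a:[0], b:[1]  free=[FF.............]
after append(b, 2) → a:[0], b:[1, 2, 3]  free=[FFFF...........]
after create(d) → a:[0], b:[1, 2, 3], d:[4]  free=[FFFFF..........]
after unlink(a) → b:[1, 2, 3], d:[4]  free=[.FFFF..........]
after append(d, 3) → b:[1, 2, 3], d:[4, 0, 5, 6]  free=[FFFFFFF........]
after create(c) → b:[1, 2, 3], c:[7], d:[4, 0, 5, 6]  free=[FFFFFFFF.......]
after unlink(b) → c:[7], d:[4, 0, 5, 6]  free=[F...FFFF.......]
after append(c, 3) → c:[7, 1, 2, 3], d:[4, 0, 5, 6]  free=[FFFFFFFF.......]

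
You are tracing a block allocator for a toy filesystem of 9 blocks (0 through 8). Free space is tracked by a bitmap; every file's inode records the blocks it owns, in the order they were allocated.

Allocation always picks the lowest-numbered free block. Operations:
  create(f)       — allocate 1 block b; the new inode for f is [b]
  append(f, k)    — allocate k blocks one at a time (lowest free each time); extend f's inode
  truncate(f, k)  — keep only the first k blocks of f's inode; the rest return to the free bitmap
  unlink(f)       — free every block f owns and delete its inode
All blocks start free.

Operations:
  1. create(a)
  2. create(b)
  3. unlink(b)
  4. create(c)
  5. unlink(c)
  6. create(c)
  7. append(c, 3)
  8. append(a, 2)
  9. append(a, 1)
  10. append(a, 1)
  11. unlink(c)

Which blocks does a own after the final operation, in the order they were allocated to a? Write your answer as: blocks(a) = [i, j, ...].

[1] create(a) — a=0 (map F........)
[2] create(b) — a=0 b=1 (map FF.......)
[3] unlink(b) — a=0 (map F........)
[4] create(c) — a=0 c=1 (map FF.......)
[5] unlink(c) — a=0 (map F........)
[6] create(c) — a=0 c=1 (map FF.......)
[7] append(c, 3) — a=0 c=1,2,3,4 (map FFFFF....)
[8] append(a, 2) — a=0,5,6 c=1,2,3,4 (map FFFFFFF..)
[9] append(a, 1) — a=0,5,6,7 c=1,2,3,4 (map FFFFFFFF.)
[10] append(a, 1) — a=0,5,6,7,8 c=1,2,3,4 (map FFFFFFFFF)
[11] unlink(c) — a=0,5,6,7,8 (map F....FFFF)

blocks(a) = [0, 5, 6, 7, 8]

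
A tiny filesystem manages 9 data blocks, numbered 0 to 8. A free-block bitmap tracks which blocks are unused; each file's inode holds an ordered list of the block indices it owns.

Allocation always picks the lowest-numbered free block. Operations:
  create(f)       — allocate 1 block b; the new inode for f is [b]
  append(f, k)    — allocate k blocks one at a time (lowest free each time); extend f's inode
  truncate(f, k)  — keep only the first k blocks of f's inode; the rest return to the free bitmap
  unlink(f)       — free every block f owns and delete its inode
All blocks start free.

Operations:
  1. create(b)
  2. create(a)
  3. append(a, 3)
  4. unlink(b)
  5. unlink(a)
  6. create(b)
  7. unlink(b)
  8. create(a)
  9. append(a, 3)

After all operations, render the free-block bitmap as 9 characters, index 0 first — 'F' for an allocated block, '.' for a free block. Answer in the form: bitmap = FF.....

bitmap = FFFF.....

create(b): bitmap=F........ | b=[0]
create(a): bitmap=FF....... | a=[1] b=[0]
append(a, 3): bitmap=FFFFF.... | a=[1, 2, 3, 4] b=[0]
unlink(b): bitmap=.FFFF.... | a=[1, 2, 3, 4]
unlink(a): bitmap=......... | 
create(b): bitmap=F........ | b=[0]
unlink(b): bitmap=......... | 
create(a): bitmap=F........ | a=[0]
append(a, 3): bitmap=FFFF..... | a=[0, 1, 2, 3]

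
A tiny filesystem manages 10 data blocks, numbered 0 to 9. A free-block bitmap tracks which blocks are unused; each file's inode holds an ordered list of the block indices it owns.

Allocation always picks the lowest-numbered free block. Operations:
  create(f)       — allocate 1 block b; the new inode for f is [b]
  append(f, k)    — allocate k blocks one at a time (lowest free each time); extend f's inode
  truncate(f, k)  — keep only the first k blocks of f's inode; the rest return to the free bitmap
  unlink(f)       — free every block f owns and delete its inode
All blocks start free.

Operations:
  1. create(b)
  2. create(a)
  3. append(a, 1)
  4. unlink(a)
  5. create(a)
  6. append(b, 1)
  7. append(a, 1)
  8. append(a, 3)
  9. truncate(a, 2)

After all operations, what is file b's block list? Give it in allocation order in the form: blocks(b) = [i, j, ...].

after create(b) → b:[0]  free=[F.........]
after create(a) → a:[1], b:[0]  free=[FF........]
after append(a, 1) → a:[1, 2], b:[0]  free=[FFF.......]
after unlink(a) → b:[0]  free=[F.........]
after create(a) → a:[1], b:[0]  free=[FF........]
after append(b, 1) → a:[1], b:[0, 2]  free=[FFF.......]
after append(a, 1) → a:[1, 3], b:[0, 2]  free=[FFFF......]
after append(a, 3) → a:[1, 3, 4, 5, 6], b:[0, 2]  free=[FFFFFFF...]
after truncate(a, 2) → a:[1, 3], b:[0, 2]  free=[FFFF......]

blocks(b) = [0, 2]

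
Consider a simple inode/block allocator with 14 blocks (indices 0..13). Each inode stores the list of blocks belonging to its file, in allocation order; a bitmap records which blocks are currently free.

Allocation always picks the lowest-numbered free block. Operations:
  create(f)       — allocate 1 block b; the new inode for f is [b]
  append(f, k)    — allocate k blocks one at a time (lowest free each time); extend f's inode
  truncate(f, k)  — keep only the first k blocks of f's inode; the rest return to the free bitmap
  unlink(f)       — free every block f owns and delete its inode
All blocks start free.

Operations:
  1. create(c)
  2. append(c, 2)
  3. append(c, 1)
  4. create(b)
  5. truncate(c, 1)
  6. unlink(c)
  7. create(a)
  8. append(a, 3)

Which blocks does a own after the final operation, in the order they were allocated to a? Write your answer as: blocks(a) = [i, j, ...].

[1] create(c) — c=0 (map F.............)
[2] append(c, 2) — c=0,1,2 (map FFF...........)
[3] append(c, 1) — c=0,1,2,3 (map FFFF..........)
[4] create(b) — b=4 c=0,1,2,3 (map FFFFF.........)
[5] truncate(c, 1) — b=4 c=0 (map F...F.........)
[6] unlink(c) — b=4 (map ....F.........)
[7] create(a) — a=0 b=4 (map F...F.........)
[8] append(a, 3) — a=0,1,2,3 b=4 (map FFFFF.........)

blocks(a) = [0, 1, 2, 3]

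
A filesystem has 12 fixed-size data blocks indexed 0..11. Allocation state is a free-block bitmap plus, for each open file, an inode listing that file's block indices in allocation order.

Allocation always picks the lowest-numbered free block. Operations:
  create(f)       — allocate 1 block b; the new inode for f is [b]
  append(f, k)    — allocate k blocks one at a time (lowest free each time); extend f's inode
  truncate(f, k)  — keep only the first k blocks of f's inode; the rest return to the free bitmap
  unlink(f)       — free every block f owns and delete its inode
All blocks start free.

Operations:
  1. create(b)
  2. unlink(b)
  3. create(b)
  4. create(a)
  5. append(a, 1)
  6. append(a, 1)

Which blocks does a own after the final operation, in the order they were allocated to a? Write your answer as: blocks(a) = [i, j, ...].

create(b): bitmap=F........... | b=[0]
unlink(b): bitmap=............ | 
create(b): bitmap=F........... | b=[0]
create(a): bitmap=FF.......... | a=[1] b=[0]
append(a, 1): bitmap=FFF......... | a=[1, 2] b=[0]
append(a, 1): bitmap=FFFF........ | a=[1, 2, 3] b=[0]

blocks(a) = [1, 2, 3]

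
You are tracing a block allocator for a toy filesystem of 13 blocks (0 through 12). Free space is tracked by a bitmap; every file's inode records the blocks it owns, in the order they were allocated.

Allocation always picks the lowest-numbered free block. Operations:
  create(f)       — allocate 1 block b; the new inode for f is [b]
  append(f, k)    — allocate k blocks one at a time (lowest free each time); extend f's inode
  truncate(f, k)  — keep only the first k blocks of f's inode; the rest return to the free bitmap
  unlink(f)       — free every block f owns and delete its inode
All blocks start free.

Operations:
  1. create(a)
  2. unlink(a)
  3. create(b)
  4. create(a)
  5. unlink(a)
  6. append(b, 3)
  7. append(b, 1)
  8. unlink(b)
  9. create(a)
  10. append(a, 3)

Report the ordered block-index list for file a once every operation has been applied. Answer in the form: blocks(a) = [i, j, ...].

blocks(a) = [0, 1, 2, 3]

after create(a) → a:[0]  free=[F............]
after unlink(a) →   free=[.............]
after create(b) → b:[0]  free=[F............]
after create(a) → a:[1], b:[0]  free=[FF...........]
after unlink(a) → b:[0]  free=[F............]
after append(b, 3) → b:[0, 1, 2, 3]  free=[FFFF.........]
after append(b, 1) → b:[0, 1, 2, 3, 4]  free=[FFFFF........]
after unlink(b) →   free=[.............]
after create(a) → a:[0]  free=[F............]
after append(a, 3) → a:[0, 1, 2, 3]  free=[FFFF.........]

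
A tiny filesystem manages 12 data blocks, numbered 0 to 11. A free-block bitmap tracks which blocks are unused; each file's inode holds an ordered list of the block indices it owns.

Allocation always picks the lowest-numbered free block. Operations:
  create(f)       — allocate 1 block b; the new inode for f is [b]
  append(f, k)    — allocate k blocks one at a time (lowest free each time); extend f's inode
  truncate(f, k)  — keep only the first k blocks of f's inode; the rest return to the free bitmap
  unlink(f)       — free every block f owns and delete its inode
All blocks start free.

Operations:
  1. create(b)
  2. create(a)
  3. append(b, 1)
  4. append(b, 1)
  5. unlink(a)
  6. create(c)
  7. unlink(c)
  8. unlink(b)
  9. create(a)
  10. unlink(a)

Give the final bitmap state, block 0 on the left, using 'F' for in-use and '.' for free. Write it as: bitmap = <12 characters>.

bitmap = ............

after create(b) → b:[0]  free=[F...........]
after create(a) → a:[1], b:[0]  free=[FF..........]
after append(b, 1) → a:[1], b:[0, 2]  free=[FFF.........]
after append(b, 1) → a:[1], b:[0, 2, 3]  free=[FFFF........]
after unlink(a) → b:[0, 2, 3]  free=[F.FF........]
after create(c) → b:[0, 2, 3], c:[1]  free=[FFFF........]
after unlink(c) → b:[0, 2, 3]  free=[F.FF........]
after unlink(b) →   free=[............]
after create(a) → a:[0]  free=[F...........]
after unlink(a) →   free=[............]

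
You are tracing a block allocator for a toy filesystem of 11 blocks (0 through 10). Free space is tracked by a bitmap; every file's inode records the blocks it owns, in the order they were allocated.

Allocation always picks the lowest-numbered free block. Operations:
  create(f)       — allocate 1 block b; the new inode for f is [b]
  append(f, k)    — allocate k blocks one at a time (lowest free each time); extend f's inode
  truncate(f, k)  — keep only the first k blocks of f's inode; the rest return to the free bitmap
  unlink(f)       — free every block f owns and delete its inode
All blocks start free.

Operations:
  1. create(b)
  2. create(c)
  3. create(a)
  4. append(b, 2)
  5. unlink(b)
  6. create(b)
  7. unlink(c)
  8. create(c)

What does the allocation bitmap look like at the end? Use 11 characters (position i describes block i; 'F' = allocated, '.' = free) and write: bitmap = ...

  1. create(b)  ⇒  F..........  {b→[0]}
  2. create(c)  ⇒  FF.........  {b→[0]; c→[1]}
  3. create(a)  ⇒  FFF........  {a→[2]; b→[0]; c→[1]}
  4. append(b, 2)  ⇒  FFFFF......  {a→[2]; b→[0, 3, 4]; c→[1]}
  5. unlink(b)  ⇒  .FF........  {a→[2]; c→[1]}
  6. create(b)  ⇒  FFF........  {a→[2]; b→[0]; c→[1]}
  7. unlink(c)  ⇒  F.F........  {a→[2]; b→[0]}
  8. create(c)  ⇒  FFF........  {a→[2]; b→[0]; c→[1]}

bitmap = FFF........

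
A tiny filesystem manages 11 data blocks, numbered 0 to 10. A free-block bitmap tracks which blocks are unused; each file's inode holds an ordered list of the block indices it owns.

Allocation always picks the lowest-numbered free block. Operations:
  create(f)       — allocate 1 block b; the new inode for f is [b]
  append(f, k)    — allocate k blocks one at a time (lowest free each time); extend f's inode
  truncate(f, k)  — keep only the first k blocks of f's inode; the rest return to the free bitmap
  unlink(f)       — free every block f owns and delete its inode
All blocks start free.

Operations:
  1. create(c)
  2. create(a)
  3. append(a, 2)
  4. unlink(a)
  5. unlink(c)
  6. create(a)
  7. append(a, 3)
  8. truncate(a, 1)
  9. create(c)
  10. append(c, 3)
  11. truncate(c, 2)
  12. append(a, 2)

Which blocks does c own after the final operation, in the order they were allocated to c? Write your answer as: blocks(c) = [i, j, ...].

blocks(c) = [1, 2]

create(c): bitmap=F.......... | c=[0]
create(a): bitmap=FF......... | a=[1] c=[0]
append(a, 2): bitmap=FFFF....... | a=[1, 2, 3] c=[0]
unlink(a): bitmap=F.......... | c=[0]
unlink(c): bitmap=........... | 
create(a): bitmap=F.......... | a=[0]
append(a, 3): bitmap=FFFF....... | a=[0, 1, 2, 3]
truncate(a, 1): bitmap=F.......... | a=[0]
create(c): bitmap=FF......... | a=[0] c=[1]
append(c, 3): bitmap=FFFFF...... | a=[0] c=[1, 2, 3, 4]
truncate(c, 2): bitmap=FFF........ | a=[0] c=[1, 2]
append(a, 2): bitmap=FFFFF...... | a=[0, 3, 4] c=[1, 2]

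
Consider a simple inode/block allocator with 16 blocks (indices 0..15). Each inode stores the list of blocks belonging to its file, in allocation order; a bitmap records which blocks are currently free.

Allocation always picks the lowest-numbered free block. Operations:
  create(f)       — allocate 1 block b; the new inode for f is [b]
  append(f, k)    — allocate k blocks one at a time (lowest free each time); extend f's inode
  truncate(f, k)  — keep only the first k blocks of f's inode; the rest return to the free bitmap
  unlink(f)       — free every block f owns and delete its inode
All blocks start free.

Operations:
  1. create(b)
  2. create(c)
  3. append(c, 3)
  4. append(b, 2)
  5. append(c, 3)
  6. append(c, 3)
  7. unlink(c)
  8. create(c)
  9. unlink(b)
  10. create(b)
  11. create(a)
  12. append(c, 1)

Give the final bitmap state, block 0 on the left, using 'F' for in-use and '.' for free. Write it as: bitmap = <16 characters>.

bitmap = FFFF............

create(b): bitmap=F............... | b=[0]
create(c): bitmap=FF.............. | b=[0] c=[1]
append(c, 3): bitmap=FFFFF........... | b=[0] c=[1, 2, 3, 4]
append(b, 2): bitmap=FFFFFFF......... | b=[0, 5, 6] c=[1, 2, 3, 4]
append(c, 3): bitmap=FFFFFFFFFF...... | b=[0, 5, 6] c=[1, 2, 3, 4, 7, 8, 9]
append(c, 3): bitmap=FFFFFFFFFFFFF... | b=[0, 5, 6] c=[1, 2, 3, 4, 7, 8, 9, 10, 11, 12]
unlink(c): bitmap=F....FF......... | b=[0, 5, 6]
create(c): bitmap=FF...FF......... | b=[0, 5, 6] c=[1]
unlink(b): bitmap=.F.............. | c=[1]
create(b): bitmap=FF.............. | b=[0] c=[1]
create(a): bitmap=FFF............. | a=[2] b=[0] c=[1]
append(c, 1): bitmap=FFFF............ | a=[2] b=[0] c=[1, 3]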